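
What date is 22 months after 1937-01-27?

Advancing 22 months from January 27, 1937.
month 1 + 22 = 23, which is month 11 of year 1938 → November 1938.
Day 27 is valid in November, giving November 27, 1938.

November 27, 1938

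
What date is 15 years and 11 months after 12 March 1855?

Adding 15 years and 11 months from March 12, 1855.
+15 years → 1870; month 3 + 11 = 14, which is month 2 of year 1871 → February 1871.
Day 12 is valid in February, giving February 12, 1871.

February 12, 1871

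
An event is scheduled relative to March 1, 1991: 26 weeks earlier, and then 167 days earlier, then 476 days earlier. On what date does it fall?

Subtracting 26 weeks (= 182 days) from March 1, 1991:
Going back 1 day from March 1, 1991 reaches the end of the previous month; 182 − 1 = 181 left.
February 1991 has 28 days (1991 is not a leap year): 181 − 28 = 153 left.
January 1991 has 31 days: 153 − 31 = 122 left.
December 1990 has 31 days: 122 − 31 = 91 left.
November 1990 has 30 days: 91 − 30 = 61 left.
October 1990 has 31 days: 61 − 31 = 30 left.
September 1990 has 30 days: 30 − 30 = 0 left.
August 1990 has 31 days; 31 − 0 = 31 → August 31, 1990.
Going back 167 days from August 31, 1990:
Going back 31 days from August 31, 1990 reaches the end of the previous month; 167 − 31 = 136 left.
July 1990 has 31 days: 136 − 31 = 105 left.
June 1990 has 30 days: 105 − 30 = 75 left.
May 1990 has 31 days: 75 − 31 = 44 left.
April 1990 has 30 days: 44 − 30 = 14 left.
March 1990 has 31 days; 31 − 14 = 17 → March 17, 1990.
Subtracting 476 days from March 17, 1990:
Going back 17 days from March 17, 1990 reaches the end of the previous month; 476 − 17 = 459 left.
February 1990 has 28 days (1990 is not a leap year): 459 − 28 = 431 left.
January 1990 has 31 days: 431 − 31 = 400 left.
December 1989 has 31 days: 400 − 31 = 369 left.
November 1989 has 30 days: 369 − 30 = 339 left.
October 1989 has 31 days: 339 − 31 = 308 left.
September 1989 has 30 days: 308 − 30 = 278 left.
August 1989 has 31 days: 278 − 31 = 247 left.
July 1989 has 31 days: 247 − 31 = 216 left.
June 1989 has 30 days: 216 − 30 = 186 left.
May 1989 has 31 days: 186 − 31 = 155 left.
April 1989 has 30 days: 155 − 30 = 125 left.
March 1989 has 31 days: 125 − 31 = 94 left.
February 1989 has 28 days (1989 is not a leap year): 94 − 28 = 66 left.
January 1989 has 31 days: 66 − 31 = 35 left.
December 1988 has 31 days: 35 − 31 = 4 left.
November 1988 has 30 days; 30 − 4 = 26 → November 26, 1988.

November 26, 1988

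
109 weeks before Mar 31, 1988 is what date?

Subtracting 109 weeks = 763 days from March 31, 1988.
Going back 31 days from March 31, 1988 reaches the end of the previous month; 763 − 31 = 732 left.
February 1988 has 29 days (1988 is a leap year): 732 − 29 = 703 left.
January 1988 has 31 days: 703 − 31 = 672 left.
December 1987 has 31 days: 672 − 31 = 641 left.
November 1987 has 30 days: 641 − 30 = 611 left.
October 1987 has 31 days: 611 − 31 = 580 left.
September 1987 has 30 days: 580 − 30 = 550 left.
August 1987 has 31 days: 550 − 31 = 519 left.
July 1987 has 31 days: 519 − 31 = 488 left.
June 1987 has 30 days: 488 − 30 = 458 left.
May 1987 has 31 days: 458 − 31 = 427 left.
April 1987 has 30 days: 427 − 30 = 397 left.
March 1987 has 31 days: 397 − 31 = 366 left.
February 1987 has 28 days (1987 is not a leap year): 366 − 28 = 338 left.
January 1987 has 31 days: 338 − 31 = 307 left.
December 1986 has 31 days: 307 − 31 = 276 left.
November 1986 has 30 days: 276 − 30 = 246 left.
October 1986 has 31 days: 246 − 31 = 215 left.
September 1986 has 30 days: 215 − 30 = 185 left.
August 1986 has 31 days: 185 − 31 = 154 left.
July 1986 has 31 days: 154 − 31 = 123 left.
June 1986 has 30 days: 123 − 30 = 93 left.
May 1986 has 31 days: 93 − 31 = 62 left.
April 1986 has 30 days: 62 − 30 = 32 left.
March 1986 has 31 days: 32 − 31 = 1 left.
February 1986 has 28 days; 28 − 1 = 27 → February 27, 1986.

February 27, 1986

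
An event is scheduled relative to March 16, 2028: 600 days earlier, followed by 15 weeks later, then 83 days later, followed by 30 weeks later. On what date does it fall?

Counting back 600 days from March 16, 2028:
Going back 16 days from March 16, 2028 reaches the end of the previous month; 600 − 16 = 584 left.
February 2028 has 29 days (2028 is a leap year): 584 − 29 = 555 left.
January 2028 has 31 days: 555 − 31 = 524 left.
December 2027 has 31 days: 524 − 31 = 493 left.
November 2027 has 30 days: 493 − 30 = 463 left.
October 2027 has 31 days: 463 − 31 = 432 left.
September 2027 has 30 days: 432 − 30 = 402 left.
August 2027 has 31 days: 402 − 31 = 371 left.
July 2027 has 31 days: 371 − 31 = 340 left.
June 2027 has 30 days: 340 − 30 = 310 left.
May 2027 has 31 days: 310 − 31 = 279 left.
April 2027 has 30 days: 279 − 30 = 249 left.
March 2027 has 31 days: 249 − 31 = 218 left.
February 2027 has 28 days (2027 is not a leap year): 218 − 28 = 190 left.
January 2027 has 31 days: 190 − 31 = 159 left.
December 2026 has 31 days: 159 − 31 = 128 left.
November 2026 has 30 days: 128 − 30 = 98 left.
October 2026 has 31 days: 98 − 31 = 67 left.
September 2026 has 30 days: 67 − 30 = 37 left.
August 2026 has 31 days: 37 − 31 = 6 left.
July 2026 has 31 days; 31 − 6 = 25 → July 25, 2026.
Adding 15 weeks (= 105 days) from July 25, 2026:
July has 31 days, so 31 − 25 = 6 days remain after July 25, 2026; 105 − 6 = 99 left.
August 2026 has 31 days: 99 − 31 = 68 left.
September 2026 has 30 days: 68 − 30 = 38 left.
October 2026 has 31 days: 38 − 31 = 7 left.
7 days into November 2026 → November 7, 2026.
Advancing 83 days from November 7, 2026:
November has 30 days, so 30 − 7 = 23 days remain after November 7, 2026; 83 − 23 = 60 left.
December 2026 has 31 days: 60 − 31 = 29 left.
29 days into January 2027 → January 29, 2027.
Advancing 30 weeks (= 210 days) from January 29, 2027:
January has 31 days, so 31 − 29 = 2 days remain after January 29, 2027; 210 − 2 = 208 left.
February 2027 has 28 days (2027 is not a leap year): 208 − 28 = 180 left.
March 2027 has 31 days: 180 − 31 = 149 left.
April 2027 has 30 days: 149 − 30 = 119 left.
May 2027 has 31 days: 119 − 31 = 88 left.
June 2027 has 30 days: 88 − 30 = 58 left.
July 2027 has 31 days: 58 − 31 = 27 left.
27 days into August 2027 → August 27, 2027.

August 27, 2027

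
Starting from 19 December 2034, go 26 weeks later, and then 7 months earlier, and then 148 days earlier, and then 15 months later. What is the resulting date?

Advancing 26 weeks (= 182 days) from December 19, 2034:
December has 31 days, so 31 − 19 = 12 days remain after December 19, 2034; 182 − 12 = 170 left.
January 2035 has 31 days: 170 − 31 = 139 left.
February 2035 has 28 days (2035 is not a leap year): 139 − 28 = 111 left.
March 2035 has 31 days: 111 − 31 = 80 left.
April 2035 has 30 days: 80 − 30 = 50 left.
May 2035 has 31 days: 50 − 31 = 19 left.
19 days into June 2035 → June 19, 2035.
Going back 7 months from June 19, 2035:
month 6 − 7 = -1, which is month 11 of year 2034 → November 2034.
Day 19 is valid in November, giving November 19, 2034.
Subtracting 148 days from November 19, 2034:
Going back 19 days from November 19, 2034 reaches the end of the previous month; 148 − 19 = 129 left.
October 2034 has 31 days: 129 − 31 = 98 left.
September 2034 has 30 days: 98 − 30 = 68 left.
August 2034 has 31 days: 68 − 31 = 37 left.
July 2034 has 31 days: 37 − 31 = 6 left.
June 2034 has 30 days; 30 − 6 = 24 → June 24, 2034.
Adding 15 months from June 24, 2034:
month 6 + 15 = 21, which is month 9 of year 2035 → September 2035.
Day 24 is valid in September, giving September 24, 2035.

September 24, 2035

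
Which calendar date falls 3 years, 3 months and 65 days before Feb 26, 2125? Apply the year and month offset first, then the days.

Counting back 3 years, 3 months and 65 days from February 26, 2125: first the month/year part, then the days.
-3 years → 2122; month 2 − 3 = -1, which is month 11 of year 2121 → November 2121.
Day 26 is valid in November, giving November 26, 2121.
Now subtract 65 days from November 26, 2121.
Going back 26 days from November 26, 2121 reaches the end of the previous month; 65 − 26 = 39 left.
October 2121 has 31 days: 39 − 31 = 8 left.
September 2121 has 30 days; 30 − 8 = 22 → September 22, 2121.

September 22, 2121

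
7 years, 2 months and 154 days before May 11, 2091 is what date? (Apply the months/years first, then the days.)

Counting back 7 years, 2 months and 154 days from May 11, 2091: first the month/year part, then the days.
-7 years → 2084; month 5 − 2 = 3 → March 2084.
Day 11 is valid in March, giving March 11, 2084.
Now subtract 154 days from March 11, 2084.
Going back 11 days from March 11, 2084 reaches the end of the previous month; 154 − 11 = 143 left.
February 2084 has 29 days (2084 is a leap year): 143 − 29 = 114 left.
January 2084 has 31 days: 114 − 31 = 83 left.
December 2083 has 31 days: 83 − 31 = 52 left.
November 2083 has 30 days: 52 − 30 = 22 left.
October 2083 has 31 days; 31 − 22 = 9 → October 9, 2083.

October 9, 2083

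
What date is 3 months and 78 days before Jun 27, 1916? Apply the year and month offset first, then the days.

January 9, 1916

Counting back 3 months and 78 days from June 27, 1916: first the month/year part, then the days.
month 6 − 3 = 3 → March 1916.
Day 27 is valid in March, giving March 27, 1916.
Now subtract 78 days from March 27, 1916.
Going back 27 days from March 27, 1916 reaches the end of the previous month; 78 − 27 = 51 left.
February 1916 has 29 days (1916 is a leap year): 51 − 29 = 22 left.
January 1916 has 31 days; 31 − 22 = 9 → January 9, 1916.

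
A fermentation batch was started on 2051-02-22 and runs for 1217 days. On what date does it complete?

June 23, 2054

Counting forward 1217 days from February 22, 2051.
February has 28 days, so 28 − 22 = 6 days remain after February 22, 2051; 1217 − 6 = 1211 left.
March 2051 has 31 days: 1211 − 31 = 1180 left.
April 2051 has 30 days: 1180 − 30 = 1150 left.
May 2051 has 31 days: 1150 − 31 = 1119 left.
June 2051 has 30 days: 1119 − 30 = 1089 left.
July 2051 has 31 days: 1089 − 31 = 1058 left.
August 2051 has 31 days: 1058 − 31 = 1027 left.
September 2051 has 30 days: 1027 − 30 = 997 left.
October 2051 has 31 days: 997 − 31 = 966 left.
November 2051 has 30 days: 966 − 30 = 936 left.
December 2051 has 31 days: 936 − 31 = 905 left.
January 2052 has 31 days: 905 − 31 = 874 left.
February 2052 has 29 days (2052 is a leap year): 874 − 29 = 845 left.
March 2052 has 31 days: 845 − 31 = 814 left.
April 2052 has 30 days: 814 − 30 = 784 left.
May 2052 has 31 days: 784 − 31 = 753 left.
June 2052 has 30 days: 753 − 30 = 723 left.
July 2052 has 31 days: 723 − 31 = 692 left.
August 2052 has 31 days: 692 − 31 = 661 left.
September 2052 has 30 days: 661 − 30 = 631 left.
October 2052 has 31 days: 631 − 31 = 600 left.
November 2052 has 30 days: 600 − 30 = 570 left.
December 2052 has 31 days: 570 − 31 = 539 left.
January 2053 has 31 days: 539 − 31 = 508 left.
February 2053 has 28 days (2053 is not a leap year): 508 − 28 = 480 left.
March 2053 has 31 days: 480 − 31 = 449 left.
April 2053 has 30 days: 449 − 30 = 419 left.
May 2053 has 31 days: 419 − 31 = 388 left.
June 2053 has 30 days: 388 − 30 = 358 left.
July 2053 has 31 days: 358 − 31 = 327 left.
August 2053 has 31 days: 327 − 31 = 296 left.
September 2053 has 30 days: 296 − 30 = 266 left.
October 2053 has 31 days: 266 − 31 = 235 left.
November 2053 has 30 days: 235 − 30 = 205 left.
December 2053 has 31 days: 205 − 31 = 174 left.
January 2054 has 31 days: 174 − 31 = 143 left.
February 2054 has 28 days (2054 is not a leap year): 143 − 28 = 115 left.
March 2054 has 31 days: 115 − 31 = 84 left.
April 2054 has 30 days: 84 − 30 = 54 left.
May 2054 has 31 days: 54 − 31 = 23 left.
23 days into June 2054 → June 23, 2054.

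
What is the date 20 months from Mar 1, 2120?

Counting forward 20 months from March 1, 2120.
month 3 + 20 = 23, which is month 11 of year 2121 → November 2121.
Day 1 is valid in November, giving November 1, 2121.

November 1, 2121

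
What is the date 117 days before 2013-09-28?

June 3, 2013

Subtracting 117 days from September 28, 2013.
Going back 28 days from September 28, 2013 reaches the end of the previous month; 117 − 28 = 89 left.
August 2013 has 31 days: 89 − 31 = 58 left.
July 2013 has 31 days: 58 − 31 = 27 left.
June 2013 has 30 days; 30 − 27 = 3 → June 3, 2013.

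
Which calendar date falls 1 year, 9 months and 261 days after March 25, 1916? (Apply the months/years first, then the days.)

September 12, 1918

Advancing 1 year, 9 months and 261 days from March 25, 1916: first the month/year part, then the days.
+1 year → 1917; month 3 + 9 = 12 → December 1917.
Day 25 is valid in December, giving December 25, 1917.
Now add 261 days from December 25, 1917.
December has 31 days, so 31 − 25 = 6 days remain after December 25, 1917; 261 − 6 = 255 left.
January 1918 has 31 days: 255 − 31 = 224 left.
February 1918 has 28 days (1918 is not a leap year): 224 − 28 = 196 left.
March 1918 has 31 days: 196 − 31 = 165 left.
April 1918 has 30 days: 165 − 30 = 135 left.
May 1918 has 31 days: 135 − 31 = 104 left.
June 1918 has 30 days: 104 − 30 = 74 left.
July 1918 has 31 days: 74 − 31 = 43 left.
August 1918 has 31 days: 43 − 31 = 12 left.
12 days into September 1918 → September 12, 1918.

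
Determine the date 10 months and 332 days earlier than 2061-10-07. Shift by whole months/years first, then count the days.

January 10, 2060

Going back 10 months and 332 days from October 7, 2061: first the month/year part, then the days.
month 10 − 10 = 0, which is month 12 of year 2060 → December 2060.
Day 7 is valid in December, giving December 7, 2060.
Now subtract 332 days from December 7, 2060.
Going back 7 days from December 7, 2060 reaches the end of the previous month; 332 − 7 = 325 left.
November 2060 has 30 days: 325 − 30 = 295 left.
October 2060 has 31 days: 295 − 31 = 264 left.
September 2060 has 30 days: 264 − 30 = 234 left.
August 2060 has 31 days: 234 − 31 = 203 left.
July 2060 has 31 days: 203 − 31 = 172 left.
June 2060 has 30 days: 172 − 30 = 142 left.
May 2060 has 31 days: 142 − 31 = 111 left.
April 2060 has 30 days: 111 − 30 = 81 left.
March 2060 has 31 days: 81 − 31 = 50 left.
February 2060 has 29 days (2060 is a leap year): 50 − 29 = 21 left.
January 2060 has 31 days; 31 − 21 = 10 → January 10, 2060.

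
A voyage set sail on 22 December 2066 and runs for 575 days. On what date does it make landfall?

July 19, 2068

Counting forward 575 days from December 22, 2066.
December has 31 days, so 31 − 22 = 9 days remain after December 22, 2066; 575 − 9 = 566 left.
January 2067 has 31 days: 566 − 31 = 535 left.
February 2067 has 28 days (2067 is not a leap year): 535 − 28 = 507 left.
March 2067 has 31 days: 507 − 31 = 476 left.
April 2067 has 30 days: 476 − 30 = 446 left.
May 2067 has 31 days: 446 − 31 = 415 left.
June 2067 has 30 days: 415 − 30 = 385 left.
July 2067 has 31 days: 385 − 31 = 354 left.
August 2067 has 31 days: 354 − 31 = 323 left.
September 2067 has 30 days: 323 − 30 = 293 left.
October 2067 has 31 days: 293 − 31 = 262 left.
November 2067 has 30 days: 262 − 30 = 232 left.
December 2067 has 31 days: 232 − 31 = 201 left.
January 2068 has 31 days: 201 − 31 = 170 left.
February 2068 has 29 days (2068 is a leap year): 170 − 29 = 141 left.
March 2068 has 31 days: 141 − 31 = 110 left.
April 2068 has 30 days: 110 − 30 = 80 left.
May 2068 has 31 days: 80 − 31 = 49 left.
June 2068 has 30 days: 49 − 30 = 19 left.
19 days into July 2068 → July 19, 2068.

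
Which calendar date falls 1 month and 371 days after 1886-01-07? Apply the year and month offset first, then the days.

February 13, 1887

Adding 1 month and 371 days from January 7, 1886: first the month/year part, then the days.
month 1 + 1 = 2 → February 1886.
Day 7 is valid in February, giving February 7, 1886.
Now add 371 days from February 7, 1886.
February has 28 days, so 28 − 7 = 21 days remain after February 7, 1886; 371 − 21 = 350 left.
March 1886 has 31 days: 350 − 31 = 319 left.
April 1886 has 30 days: 319 − 30 = 289 left.
May 1886 has 31 days: 289 − 31 = 258 left.
June 1886 has 30 days: 258 − 30 = 228 left.
July 1886 has 31 days: 228 − 31 = 197 left.
August 1886 has 31 days: 197 − 31 = 166 left.
September 1886 has 30 days: 166 − 30 = 136 left.
October 1886 has 31 days: 136 − 31 = 105 left.
November 1886 has 30 days: 105 − 30 = 75 left.
December 1886 has 31 days: 75 − 31 = 44 left.
January 1887 has 31 days: 44 − 31 = 13 left.
13 days into February 1887 → February 13, 1887.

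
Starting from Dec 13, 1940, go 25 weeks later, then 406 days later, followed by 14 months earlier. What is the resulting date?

Counting forward 25 weeks (= 175 days) from December 13, 1940:
December has 31 days, so 31 − 13 = 18 days remain after December 13, 1940; 175 − 18 = 157 left.
January 1941 has 31 days: 157 − 31 = 126 left.
February 1941 has 28 days (1941 is not a leap year): 126 − 28 = 98 left.
March 1941 has 31 days: 98 − 31 = 67 left.
April 1941 has 30 days: 67 − 30 = 37 left.
May 1941 has 31 days: 37 − 31 = 6 left.
6 days into June 1941 → June 6, 1941.
Counting forward 406 days from June 6, 1941:
June has 30 days, so 30 − 6 = 24 days remain after June 6, 1941; 406 − 24 = 382 left.
July 1941 has 31 days: 382 − 31 = 351 left.
August 1941 has 31 days: 351 − 31 = 320 left.
September 1941 has 30 days: 320 − 30 = 290 left.
October 1941 has 31 days: 290 − 31 = 259 left.
November 1941 has 30 days: 259 − 30 = 229 left.
December 1941 has 31 days: 229 − 31 = 198 left.
January 1942 has 31 days: 198 − 31 = 167 left.
February 1942 has 28 days (1942 is not a leap year): 167 − 28 = 139 left.
March 1942 has 31 days: 139 − 31 = 108 left.
April 1942 has 30 days: 108 − 30 = 78 left.
May 1942 has 31 days: 78 − 31 = 47 left.
June 1942 has 30 days: 47 − 30 = 17 left.
17 days into July 1942 → July 17, 1942.
Counting back 14 months from July 17, 1942:
month 7 − 14 = -7, which is month 5 of year 1941 → May 1941.
Day 17 is valid in May, giving May 17, 1941.

May 17, 1941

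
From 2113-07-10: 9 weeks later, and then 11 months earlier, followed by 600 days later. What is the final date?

Counting forward 9 weeks (= 63 days) from July 10, 2113:
July has 31 days, so 31 − 10 = 21 days remain after July 10, 2113; 63 − 21 = 42 left.
August 2113 has 31 days: 42 − 31 = 11 left.
11 days into September 2113 → September 11, 2113.
Counting back 11 months from September 11, 2113:
month 9 − 11 = -2, which is month 10 of year 2112 → October 2112.
Day 11 is valid in October, giving October 11, 2112.
Adding 600 days from October 11, 2112:
October has 31 days, so 31 − 11 = 20 days remain after October 11, 2112; 600 − 20 = 580 left.
November 2112 has 30 days: 580 − 30 = 550 left.
December 2112 has 31 days: 550 − 31 = 519 left.
January 2113 has 31 days: 519 − 31 = 488 left.
February 2113 has 28 days (2113 is not a leap year): 488 − 28 = 460 left.
March 2113 has 31 days: 460 − 31 = 429 left.
April 2113 has 30 days: 429 − 30 = 399 left.
May 2113 has 31 days: 399 − 31 = 368 left.
June 2113 has 30 days: 368 − 30 = 338 left.
July 2113 has 31 days: 338 − 31 = 307 left.
August 2113 has 31 days: 307 − 31 = 276 left.
September 2113 has 30 days: 276 − 30 = 246 left.
October 2113 has 31 days: 246 − 31 = 215 left.
November 2113 has 30 days: 215 − 30 = 185 left.
December 2113 has 31 days: 185 − 31 = 154 left.
January 2114 has 31 days: 154 − 31 = 123 left.
February 2114 has 28 days (2114 is not a leap year): 123 − 28 = 95 left.
March 2114 has 31 days: 95 − 31 = 64 left.
April 2114 has 30 days: 64 − 30 = 34 left.
May 2114 has 31 days: 34 − 31 = 3 left.
3 days into June 2114 → June 3, 2114.

June 3, 2114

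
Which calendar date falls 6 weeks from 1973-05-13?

June 24, 1973

Counting forward 6 weeks = 42 days from May 13, 1973.
May has 31 days, so 31 − 13 = 18 days remain after May 13, 1973; 42 − 18 = 24 left.
24 days into June 1973 → June 24, 1973.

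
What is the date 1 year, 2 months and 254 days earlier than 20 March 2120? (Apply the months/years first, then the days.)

Going back 1 year, 2 months and 254 days from March 20, 2120: first the month/year part, then the days.
-1 year → 2119; month 3 − 2 = 1 → January 2119.
Day 20 is valid in January, giving January 20, 2119.
Now subtract 254 days from January 20, 2119.
Going back 20 days from January 20, 2119 reaches the end of the previous month; 254 − 20 = 234 left.
December 2118 has 31 days: 234 − 31 = 203 left.
November 2118 has 30 days: 203 − 30 = 173 left.
October 2118 has 31 days: 173 − 31 = 142 left.
September 2118 has 30 days: 142 − 30 = 112 left.
August 2118 has 31 days: 112 − 31 = 81 left.
July 2118 has 31 days: 81 − 31 = 50 left.
June 2118 has 30 days: 50 − 30 = 20 left.
May 2118 has 31 days; 31 − 20 = 11 → May 11, 2118.

May 11, 2118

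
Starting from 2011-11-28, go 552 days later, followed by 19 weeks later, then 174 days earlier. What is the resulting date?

April 22, 2013

Adding 552 days from November 28, 2011:
November has 30 days, so 30 − 28 = 2 days remain after November 28, 2011; 552 − 2 = 550 left.
December 2011 has 31 days: 550 − 31 = 519 left.
January 2012 has 31 days: 519 − 31 = 488 left.
February 2012 has 29 days (2012 is a leap year): 488 − 29 = 459 left.
March 2012 has 31 days: 459 − 31 = 428 left.
April 2012 has 30 days: 428 − 30 = 398 left.
May 2012 has 31 days: 398 − 31 = 367 left.
June 2012 has 30 days: 367 − 30 = 337 left.
July 2012 has 31 days: 337 − 31 = 306 left.
August 2012 has 31 days: 306 − 31 = 275 left.
September 2012 has 30 days: 275 − 30 = 245 left.
October 2012 has 31 days: 245 − 31 = 214 left.
November 2012 has 30 days: 214 − 30 = 184 left.
December 2012 has 31 days: 184 − 31 = 153 left.
January 2013 has 31 days: 153 − 31 = 122 left.
February 2013 has 28 days (2013 is not a leap year): 122 − 28 = 94 left.
March 2013 has 31 days: 94 − 31 = 63 left.
April 2013 has 30 days: 63 − 30 = 33 left.
May 2013 has 31 days: 33 − 31 = 2 left.
2 days into June 2013 → June 2, 2013.
Counting forward 19 weeks (= 133 days) from June 2, 2013:
June has 30 days, so 30 − 2 = 28 days remain after June 2, 2013; 133 − 28 = 105 left.
July 2013 has 31 days: 105 − 31 = 74 left.
August 2013 has 31 days: 74 − 31 = 43 left.
September 2013 has 30 days: 43 − 30 = 13 left.
13 days into October 2013 → October 13, 2013.
Counting back 174 days from October 13, 2013:
Going back 13 days from October 13, 2013 reaches the end of the previous month; 174 − 13 = 161 left.
September 2013 has 30 days: 161 − 30 = 131 left.
August 2013 has 31 days: 131 − 31 = 100 left.
July 2013 has 31 days: 100 − 31 = 69 left.
June 2013 has 30 days: 69 − 30 = 39 left.
May 2013 has 31 days: 39 − 31 = 8 left.
April 2013 has 30 days; 30 − 8 = 22 → April 22, 2013.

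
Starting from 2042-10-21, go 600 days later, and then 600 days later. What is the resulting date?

February 2, 2046

Adding 600 days from October 21, 2042:
October has 31 days, so 31 − 21 = 10 days remain after October 21, 2042; 600 − 10 = 590 left.
November 2042 has 30 days: 590 − 30 = 560 left.
December 2042 has 31 days: 560 − 31 = 529 left.
January 2043 has 31 days: 529 − 31 = 498 left.
February 2043 has 28 days (2043 is not a leap year): 498 − 28 = 470 left.
March 2043 has 31 days: 470 − 31 = 439 left.
April 2043 has 30 days: 439 − 30 = 409 left.
May 2043 has 31 days: 409 − 31 = 378 left.
June 2043 has 30 days: 378 − 30 = 348 left.
July 2043 has 31 days: 348 − 31 = 317 left.
August 2043 has 31 days: 317 − 31 = 286 left.
September 2043 has 30 days: 286 − 30 = 256 left.
October 2043 has 31 days: 256 − 31 = 225 left.
November 2043 has 30 days: 225 − 30 = 195 left.
December 2043 has 31 days: 195 − 31 = 164 left.
January 2044 has 31 days: 164 − 31 = 133 left.
February 2044 has 29 days (2044 is a leap year): 133 − 29 = 104 left.
March 2044 has 31 days: 104 − 31 = 73 left.
April 2044 has 30 days: 73 − 30 = 43 left.
May 2044 has 31 days: 43 − 31 = 12 left.
12 days into June 2044 → June 12, 2044.
Counting forward 600 days from June 12, 2044:
June has 30 days, so 30 − 12 = 18 days remain after June 12, 2044; 600 − 18 = 582 left.
July 2044 has 31 days: 582 − 31 = 551 left.
August 2044 has 31 days: 551 − 31 = 520 left.
September 2044 has 30 days: 520 − 30 = 490 left.
October 2044 has 31 days: 490 − 31 = 459 left.
November 2044 has 30 days: 459 − 30 = 429 left.
December 2044 has 31 days: 429 − 31 = 398 left.
January 2045 has 31 days: 398 − 31 = 367 left.
February 2045 has 28 days (2045 is not a leap year): 367 − 28 = 339 left.
March 2045 has 31 days: 339 − 31 = 308 left.
April 2045 has 30 days: 308 − 30 = 278 left.
May 2045 has 31 days: 278 − 31 = 247 left.
June 2045 has 30 days: 247 − 30 = 217 left.
July 2045 has 31 days: 217 − 31 = 186 left.
August 2045 has 31 days: 186 − 31 = 155 left.
September 2045 has 30 days: 155 − 30 = 125 left.
October 2045 has 31 days: 125 − 31 = 94 left.
November 2045 has 30 days: 94 − 30 = 64 left.
December 2045 has 31 days: 64 − 31 = 33 left.
January 2046 has 31 days: 33 − 31 = 2 left.
2 days into February 2046 → February 2, 2046.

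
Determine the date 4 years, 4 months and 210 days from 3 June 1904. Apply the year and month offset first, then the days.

Counting forward 4 years, 4 months and 210 days from June 3, 1904: first the month/year part, then the days.
+4 years → 1908; month 6 + 4 = 10 → October 1908.
Day 3 is valid in October, giving October 3, 1908.
Now add 210 days from October 3, 1908.
October has 31 days, so 31 − 3 = 28 days remain after October 3, 1908; 210 − 28 = 182 left.
November 1908 has 30 days: 182 − 30 = 152 left.
December 1908 has 31 days: 152 − 31 = 121 left.
January 1909 has 31 days: 121 − 31 = 90 left.
February 1909 has 28 days (1909 is not a leap year): 90 − 28 = 62 left.
March 1909 has 31 days: 62 − 31 = 31 left.
April 1909 has 30 days: 31 − 30 = 1 left.
1 day into May 1909 → May 1, 1909.

May 1, 1909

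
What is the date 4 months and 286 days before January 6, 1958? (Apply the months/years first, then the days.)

November 24, 1956

Subtracting 4 months and 286 days from January 6, 1958: first the month/year part, then the days.
month 1 − 4 = -3, which is month 9 of year 1957 → September 1957.
Day 6 is valid in September, giving September 6, 1957.
Now subtract 286 days from September 6, 1957.
Going back 6 days from September 6, 1957 reaches the end of the previous month; 286 − 6 = 280 left.
August 1957 has 31 days: 280 − 31 = 249 left.
July 1957 has 31 days: 249 − 31 = 218 left.
June 1957 has 30 days: 218 − 30 = 188 left.
May 1957 has 31 days: 188 − 31 = 157 left.
April 1957 has 30 days: 157 − 30 = 127 left.
March 1957 has 31 days: 127 − 31 = 96 left.
February 1957 has 28 days (1957 is not a leap year): 96 − 28 = 68 left.
January 1957 has 31 days: 68 − 31 = 37 left.
December 1956 has 31 days: 37 − 31 = 6 left.
November 1956 has 30 days; 30 − 6 = 24 → November 24, 1956.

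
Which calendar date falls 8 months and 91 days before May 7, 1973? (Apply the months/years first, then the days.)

Subtracting 8 months and 91 days from May 7, 1973: first the month/year part, then the days.
month 5 − 8 = -3, which is month 9 of year 1972 → September 1972.
Day 7 is valid in September, giving September 7, 1972.
Now subtract 91 days from September 7, 1972.
Going back 7 days from September 7, 1972 reaches the end of the previous month; 91 − 7 = 84 left.
August 1972 has 31 days: 84 − 31 = 53 left.
July 1972 has 31 days: 53 − 31 = 22 left.
June 1972 has 30 days; 30 − 22 = 8 → June 8, 1972.

June 8, 1972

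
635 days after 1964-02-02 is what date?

Adding 635 days from February 2, 1964.
February has 29 days, so 29 − 2 = 27 days remain after February 2, 1964; 635 − 27 = 608 left.
March 1964 has 31 days: 608 − 31 = 577 left.
April 1964 has 30 days: 577 − 30 = 547 left.
May 1964 has 31 days: 547 − 31 = 516 left.
June 1964 has 30 days: 516 − 30 = 486 left.
July 1964 has 31 days: 486 − 31 = 455 left.
August 1964 has 31 days: 455 − 31 = 424 left.
September 1964 has 30 days: 424 − 30 = 394 left.
October 1964 has 31 days: 394 − 31 = 363 left.
November 1964 has 30 days: 363 − 30 = 333 left.
December 1964 has 31 days: 333 − 31 = 302 left.
January 1965 has 31 days: 302 − 31 = 271 left.
February 1965 has 28 days (1965 is not a leap year): 271 − 28 = 243 left.
March 1965 has 31 days: 243 − 31 = 212 left.
April 1965 has 30 days: 212 − 30 = 182 left.
May 1965 has 31 days: 182 − 31 = 151 left.
June 1965 has 30 days: 151 − 30 = 121 left.
July 1965 has 31 days: 121 − 31 = 90 left.
August 1965 has 31 days: 90 − 31 = 59 left.
September 1965 has 30 days: 59 − 30 = 29 left.
29 days into October 1965 → October 29, 1965.

October 29, 1965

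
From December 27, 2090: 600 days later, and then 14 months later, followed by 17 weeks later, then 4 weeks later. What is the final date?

Adding 600 days from December 27, 2090:
December has 31 days, so 31 − 27 = 4 days remain after December 27, 2090; 600 − 4 = 596 left.
January 2091 has 31 days: 596 − 31 = 565 left.
February 2091 has 28 days (2091 is not a leap year): 565 − 28 = 537 left.
March 2091 has 31 days: 537 − 31 = 506 left.
April 2091 has 30 days: 506 − 30 = 476 left.
May 2091 has 31 days: 476 − 31 = 445 left.
June 2091 has 30 days: 445 − 30 = 415 left.
July 2091 has 31 days: 415 − 31 = 384 left.
August 2091 has 31 days: 384 − 31 = 353 left.
September 2091 has 30 days: 353 − 30 = 323 left.
October 2091 has 31 days: 323 − 31 = 292 left.
November 2091 has 30 days: 292 − 30 = 262 left.
December 2091 has 31 days: 262 − 31 = 231 left.
January 2092 has 31 days: 231 − 31 = 200 left.
February 2092 has 29 days (2092 is a leap year): 200 − 29 = 171 left.
March 2092 has 31 days: 171 − 31 = 140 left.
April 2092 has 30 days: 140 − 30 = 110 left.
May 2092 has 31 days: 110 − 31 = 79 left.
June 2092 has 30 days: 79 − 30 = 49 left.
July 2092 has 31 days: 49 − 31 = 18 left.
18 days into August 2092 → August 18, 2092.
Adding 14 months from August 18, 2092:
month 8 + 14 = 22, which is month 10 of year 2093 → October 2093.
Day 18 is valid in October, giving October 18, 2093.
Advancing 17 weeks (= 119 days) from October 18, 2093:
October has 31 days, so 31 − 18 = 13 days remain after October 18, 2093; 119 − 13 = 106 left.
November 2093 has 30 days: 106 − 30 = 76 left.
December 2093 has 31 days: 76 − 31 = 45 left.
January 2094 has 31 days: 45 − 31 = 14 left.
14 days into February 2094 → February 14, 2094.
Advancing 4 weeks (= 28 days) from February 14, 2094:
February has 28 days, so 28 − 14 = 14 days remain after February 14, 2094; 28 − 14 = 14 left.
14 days into March 2094 → March 14, 2094.

March 14, 2094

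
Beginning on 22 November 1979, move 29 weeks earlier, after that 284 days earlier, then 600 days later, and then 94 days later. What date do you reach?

Counting back 29 weeks (= 203 days) from November 22, 1979:
Going back 22 days from November 22, 1979 reaches the end of the previous month; 203 − 22 = 181 left.
October 1979 has 31 days: 181 − 31 = 150 left.
September 1979 has 30 days: 150 − 30 = 120 left.
August 1979 has 31 days: 120 − 31 = 89 left.
July 1979 has 31 days: 89 − 31 = 58 left.
June 1979 has 30 days: 58 − 30 = 28 left.
May 1979 has 31 days; 31 − 28 = 3 → May 3, 1979.
Subtracting 284 days from May 3, 1979:
Going back 3 days from May 3, 1979 reaches the end of the previous month; 284 − 3 = 281 left.
April 1979 has 30 days: 281 − 30 = 251 left.
March 1979 has 31 days: 251 − 31 = 220 left.
February 1979 has 28 days (1979 is not a leap year): 220 − 28 = 192 left.
January 1979 has 31 days: 192 − 31 = 161 left.
December 1978 has 31 days: 161 − 31 = 130 left.
November 1978 has 30 days: 130 − 30 = 100 left.
October 1978 has 31 days: 100 − 31 = 69 left.
September 1978 has 30 days: 69 − 30 = 39 left.
August 1978 has 31 days: 39 − 31 = 8 left.
July 1978 has 31 days; 31 − 8 = 23 → July 23, 1978.
Adding 600 days from July 23, 1978:
July has 31 days, so 31 − 23 = 8 days remain after July 23, 1978; 600 − 8 = 592 left.
August 1978 has 31 days: 592 − 31 = 561 left.
September 1978 has 30 days: 561 − 30 = 531 left.
October 1978 has 31 days: 531 − 31 = 500 left.
November 1978 has 30 days: 500 − 30 = 470 left.
December 1978 has 31 days: 470 − 31 = 439 left.
January 1979 has 31 days: 439 − 31 = 408 left.
February 1979 has 28 days (1979 is not a leap year): 408 − 28 = 380 left.
March 1979 has 31 days: 380 − 31 = 349 left.
April 1979 has 30 days: 349 − 30 = 319 left.
May 1979 has 31 days: 319 − 31 = 288 left.
June 1979 has 30 days: 288 − 30 = 258 left.
July 1979 has 31 days: 258 − 31 = 227 left.
August 1979 has 31 days: 227 − 31 = 196 left.
September 1979 has 30 days: 196 − 30 = 166 left.
October 1979 has 31 days: 166 − 31 = 135 left.
November 1979 has 30 days: 135 − 30 = 105 left.
December 1979 has 31 days: 105 − 31 = 74 left.
January 1980 has 31 days: 74 − 31 = 43 left.
February 1980 has 29 days (1980 is a leap year): 43 − 29 = 14 left.
14 days into March 1980 → March 14, 1980.
Counting forward 94 days from March 14, 1980:
March has 31 days, so 31 − 14 = 17 days remain after March 14, 1980; 94 − 17 = 77 left.
April 1980 has 30 days: 77 − 30 = 47 left.
May 1980 has 31 days: 47 − 31 = 16 left.
16 days into June 1980 → June 16, 1980.

June 16, 1980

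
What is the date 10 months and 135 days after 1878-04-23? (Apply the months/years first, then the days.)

Advancing 10 months and 135 days from April 23, 1878: first the month/year part, then the days.
month 4 + 10 = 14, which is month 2 of year 1879 → February 1879.
Day 23 is valid in February, giving February 23, 1879.
Now add 135 days from February 23, 1879.
February has 28 days, so 28 − 23 = 5 days remain after February 23, 1879; 135 − 5 = 130 left.
March 1879 has 31 days: 130 − 31 = 99 left.
April 1879 has 30 days: 99 − 30 = 69 left.
May 1879 has 31 days: 69 − 31 = 38 left.
June 1879 has 30 days: 38 − 30 = 8 left.
8 days into July 1879 → July 8, 1879.

July 8, 1879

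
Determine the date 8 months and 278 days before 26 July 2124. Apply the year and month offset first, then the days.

February 21, 2123

Counting back 8 months and 278 days from July 26, 2124: first the month/year part, then the days.
month 7 − 8 = -1, which is month 11 of year 2123 → November 2123.
Day 26 is valid in November, giving November 26, 2123.
Now subtract 278 days from November 26, 2123.
Going back 26 days from November 26, 2123 reaches the end of the previous month; 278 − 26 = 252 left.
October 2123 has 31 days: 252 − 31 = 221 left.
September 2123 has 30 days: 221 − 30 = 191 left.
August 2123 has 31 days: 191 − 31 = 160 left.
July 2123 has 31 days: 160 − 31 = 129 left.
June 2123 has 30 days: 129 − 30 = 99 left.
May 2123 has 31 days: 99 − 31 = 68 left.
April 2123 has 30 days: 68 − 30 = 38 left.
March 2123 has 31 days: 38 − 31 = 7 left.
February 2123 has 28 days; 28 − 7 = 21 → February 21, 2123.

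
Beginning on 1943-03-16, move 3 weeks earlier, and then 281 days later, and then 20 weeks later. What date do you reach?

Going back 3 weeks (= 21 days) from March 16, 1943:
Going back 16 days from March 16, 1943 reaches the end of the previous month; 21 − 16 = 5 left.
February 1943 has 28 days; 28 − 5 = 23 → February 23, 1943.
Adding 281 days from February 23, 1943:
February has 28 days, so 28 − 23 = 5 days remain after February 23, 1943; 281 − 5 = 276 left.
March 1943 has 31 days: 276 − 31 = 245 left.
April 1943 has 30 days: 245 − 30 = 215 left.
May 1943 has 31 days: 215 − 31 = 184 left.
June 1943 has 30 days: 184 − 30 = 154 left.
July 1943 has 31 days: 154 − 31 = 123 left.
August 1943 has 31 days: 123 − 31 = 92 left.
September 1943 has 30 days: 92 − 30 = 62 left.
October 1943 has 31 days: 62 − 31 = 31 left.
November 1943 has 30 days: 31 − 30 = 1 left.
1 day into December 1943 → December 1, 1943.
Adding 20 weeks (= 140 days) from December 1, 1943:
December has 31 days, so 31 − 1 = 30 days remain after December 1, 1943; 140 − 30 = 110 left.
January 1944 has 31 days: 110 − 31 = 79 left.
February 1944 has 29 days (1944 is a leap year): 79 − 29 = 50 left.
March 1944 has 31 days: 50 − 31 = 19 left.
19 days into April 1944 → April 19, 1944.

April 19, 1944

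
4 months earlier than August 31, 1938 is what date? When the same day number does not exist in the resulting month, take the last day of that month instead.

Going back 4 months from August 31, 1938.
month 8 − 4 = 4 → April 1938.
April 1938 has only 30 days and the start was day 31, so the date clamps to April 30, 1938.

April 30, 1938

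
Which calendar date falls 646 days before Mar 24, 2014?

June 16, 2012

Subtracting 646 days from March 24, 2014.
Going back 24 days from March 24, 2014 reaches the end of the previous month; 646 − 24 = 622 left.
February 2014 has 28 days (2014 is not a leap year): 622 − 28 = 594 left.
January 2014 has 31 days: 594 − 31 = 563 left.
December 2013 has 31 days: 563 − 31 = 532 left.
November 2013 has 30 days: 532 − 30 = 502 left.
October 2013 has 31 days: 502 − 31 = 471 left.
September 2013 has 30 days: 471 − 30 = 441 left.
August 2013 has 31 days: 441 − 31 = 410 left.
July 2013 has 31 days: 410 − 31 = 379 left.
June 2013 has 30 days: 379 − 30 = 349 left.
May 2013 has 31 days: 349 − 31 = 318 left.
April 2013 has 30 days: 318 − 30 = 288 left.
March 2013 has 31 days: 288 − 31 = 257 left.
February 2013 has 28 days (2013 is not a leap year): 257 − 28 = 229 left.
January 2013 has 31 days: 229 − 31 = 198 left.
December 2012 has 31 days: 198 − 31 = 167 left.
November 2012 has 30 days: 167 − 30 = 137 left.
October 2012 has 31 days: 137 − 31 = 106 left.
September 2012 has 30 days: 106 − 30 = 76 left.
August 2012 has 31 days: 76 − 31 = 45 left.
July 2012 has 31 days: 45 − 31 = 14 left.
June 2012 has 30 days; 30 − 14 = 16 → June 16, 2012.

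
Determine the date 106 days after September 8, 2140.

Advancing 106 days from September 8, 2140.
September has 30 days, so 30 − 8 = 22 days remain after September 8, 2140; 106 − 22 = 84 left.
October 2140 has 31 days: 84 − 31 = 53 left.
November 2140 has 30 days: 53 − 30 = 23 left.
23 days into December 2140 → December 23, 2140.

December 23, 2140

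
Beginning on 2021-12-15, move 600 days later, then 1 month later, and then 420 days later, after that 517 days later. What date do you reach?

April 1, 2026

Adding 600 days from December 15, 2021:
December has 31 days, so 31 − 15 = 16 days remain after December 15, 2021; 600 − 16 = 584 left.
January 2022 has 31 days: 584 − 31 = 553 left.
February 2022 has 28 days (2022 is not a leap year): 553 − 28 = 525 left.
March 2022 has 31 days: 525 − 31 = 494 left.
April 2022 has 30 days: 494 − 30 = 464 left.
May 2022 has 31 days: 464 − 31 = 433 left.
June 2022 has 30 days: 433 − 30 = 403 left.
July 2022 has 31 days: 403 − 31 = 372 left.
August 2022 has 31 days: 372 − 31 = 341 left.
September 2022 has 30 days: 341 − 30 = 311 left.
October 2022 has 31 days: 311 − 31 = 280 left.
November 2022 has 30 days: 280 − 30 = 250 left.
December 2022 has 31 days: 250 − 31 = 219 left.
January 2023 has 31 days: 219 − 31 = 188 left.
February 2023 has 28 days (2023 is not a leap year): 188 − 28 = 160 left.
March 2023 has 31 days: 160 − 31 = 129 left.
April 2023 has 30 days: 129 − 30 = 99 left.
May 2023 has 31 days: 99 − 31 = 68 left.
June 2023 has 30 days: 68 − 30 = 38 left.
July 2023 has 31 days: 38 − 31 = 7 left.
7 days into August 2023 → August 7, 2023.
Counting forward 1 month from August 7, 2023:
month 8 + 1 = 9 → September 2023.
Day 7 is valid in September, giving September 7, 2023.
Adding 420 days from September 7, 2023:
September has 30 days, so 30 − 7 = 23 days remain after September 7, 2023; 420 − 23 = 397 left.
October 2023 has 31 days: 397 − 31 = 366 left.
November 2023 has 30 days: 366 − 30 = 336 left.
December 2023 has 31 days: 336 − 31 = 305 left.
January 2024 has 31 days: 305 − 31 = 274 left.
February 2024 has 29 days (2024 is a leap year): 274 − 29 = 245 left.
March 2024 has 31 days: 245 − 31 = 214 left.
April 2024 has 30 days: 214 − 30 = 184 left.
May 2024 has 31 days: 184 − 31 = 153 left.
June 2024 has 30 days: 153 − 30 = 123 left.
July 2024 has 31 days: 123 − 31 = 92 left.
August 2024 has 31 days: 92 − 31 = 61 left.
September 2024 has 30 days: 61 − 30 = 31 left.
31 days into October 2024 → October 31, 2024.
Adding 517 days from October 31, 2024:
October has 31 days, so 31 − 31 = 0 days remain after October 31, 2024; 517 − 0 = 517 left.
November 2024 has 30 days: 517 − 30 = 487 left.
December 2024 has 31 days: 487 − 31 = 456 left.
January 2025 has 31 days: 456 − 31 = 425 left.
February 2025 has 28 days (2025 is not a leap year): 425 − 28 = 397 left.
March 2025 has 31 days: 397 − 31 = 366 left.
April 2025 has 30 days: 366 − 30 = 336 left.
May 2025 has 31 days: 336 − 31 = 305 left.
June 2025 has 30 days: 305 − 30 = 275 left.
July 2025 has 31 days: 275 − 31 = 244 left.
August 2025 has 31 days: 244 − 31 = 213 left.
September 2025 has 30 days: 213 − 30 = 183 left.
October 2025 has 31 days: 183 − 31 = 152 left.
November 2025 has 30 days: 152 − 30 = 122 left.
December 2025 has 31 days: 122 − 31 = 91 left.
January 2026 has 31 days: 91 − 31 = 60 left.
February 2026 has 28 days (2026 is not a leap year): 60 − 28 = 32 left.
March 2026 has 31 days: 32 − 31 = 1 left.
1 day into April 2026 → April 1, 2026.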